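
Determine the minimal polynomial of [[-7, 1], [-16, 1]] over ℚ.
m_A(x) = (x + 3)^2

The characteristic polynomial factors as (x + 3)^2. The minimal polynomial is ∏(x - λ)^{k_λ} where k_λ is the size of the largest Jordan block at λ.

For λ = -3: rank(A + 3I) = 1, and the largest Jordan block has size 2 (the smallest k with rank((A + 3I)^k) = rank((A + 3I)^(k+1))).

So m_A(x) = (x + 3)^2.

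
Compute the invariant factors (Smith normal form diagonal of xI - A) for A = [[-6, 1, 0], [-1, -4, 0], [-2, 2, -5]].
x + 5, (x + 5)^2

The Jordan structure of A has elementary divisors (x + 5)^2, (x + 5). Arranging the block sizes at each eigenvalue in decreasing order and taking row products gives the invariant factors.

Invariant factors (smallest first, each dividing the next): x + 5, (x + 5)^2.

Check: the last factor (x + 5)^2 is the minimal polynomial, and the product (x + 5)^3 is the characteristic polynomial.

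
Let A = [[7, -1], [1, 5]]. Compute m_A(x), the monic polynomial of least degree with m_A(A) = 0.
m_A(x) = (x - 6)^2

The characteristic polynomial factors as (x - 6)^2. The minimal polynomial is ∏(x - λ)^{k_λ} where k_λ is the size of the largest Jordan block at λ.

For λ = 6: rank(A - 6I) = 1, and the largest Jordan block has size 2 (the smallest k with rank((A - 6I)^k) = rank((A - 6I)^(k+1))).

So m_A(x) = (x - 6)^2.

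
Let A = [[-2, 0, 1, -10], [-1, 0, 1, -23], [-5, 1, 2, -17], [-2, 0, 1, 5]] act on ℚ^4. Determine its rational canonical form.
R = [[0, 0, 0, -15], [1, 0, 0, -12], [0, 1, 0, 3], [0, 0, 1, 5]]

The invariant factors of A (the non-unit diagonal entries of the Smith normal form of xI - A over ℚ[x]) are (x - 5)(x^3 - 3x - 3), each dividing the next. The characteristic polynomial is their product, (x - 5)(x^3 - 3x - 3).

The rational canonical form is the block-diagonal matrix of companion matrices C(f_i):
R = [[0, 0, 0, -15], [1, 0, 0, -12], [0, 1, 0, 3], [0, 0, 1, 5]].

Note the characteristic polynomial does not split into linear factors over ℚ, so A has no Jordan form over ℚ; the rational canonical form exists over any field.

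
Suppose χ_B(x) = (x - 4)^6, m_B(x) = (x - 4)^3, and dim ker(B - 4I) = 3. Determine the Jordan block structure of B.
Jordan blocks: (4, 3), (4, 2), (4, 1)

λ = 4: algebraic multiplicity 6 (exponent in χ_B), largest block size 3 (exponent in m_B), 3 blocks (geometric multiplicity). These force block sizes [3, 2, 1].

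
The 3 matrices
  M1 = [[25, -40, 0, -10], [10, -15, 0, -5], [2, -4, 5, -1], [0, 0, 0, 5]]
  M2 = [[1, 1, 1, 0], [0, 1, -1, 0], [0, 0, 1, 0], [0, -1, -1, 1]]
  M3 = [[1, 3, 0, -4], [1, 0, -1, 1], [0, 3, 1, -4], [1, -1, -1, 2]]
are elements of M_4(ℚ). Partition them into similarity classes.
2 classes: {M1}, {M2, M3}

Characteristic polynomials: χ_{M1} = (x - 5)^4, χ_{M2} = (x - 1)^4, χ_{M3} = (x - 1)^4.

{M1}: invariant factors x - 5, x - 5, (x - 5)^2.

{M2, M3}: invariant factors x - 1, (x - 1)^3.

Matrices are similar if and only if their invariant-factor lists agree; the partition into similarity classes is {M1}, {M2, M3}.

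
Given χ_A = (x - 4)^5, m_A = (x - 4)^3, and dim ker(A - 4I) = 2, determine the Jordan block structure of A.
λ = 4: algebraic multiplicity 5 (exponent in χ_A), largest block size 3 (exponent in m_A), 2 blocks (geometric multiplicity). These force block sizes [3, 2].

Jordan blocks: (4, 3), (4, 2)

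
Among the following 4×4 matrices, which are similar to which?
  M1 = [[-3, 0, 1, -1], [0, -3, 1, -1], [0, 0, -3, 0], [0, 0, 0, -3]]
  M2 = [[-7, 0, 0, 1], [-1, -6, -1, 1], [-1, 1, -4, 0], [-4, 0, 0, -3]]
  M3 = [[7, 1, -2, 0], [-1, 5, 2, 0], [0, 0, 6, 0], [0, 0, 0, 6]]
3 classes: {M1}, {M2}, {M3}

Characteristic polynomials: χ_{M1} = (x + 3)^4, χ_{M2} = (x + 5)^4, χ_{M3} = (x - 6)^4.

{M1}: invariant factors x + 3, x + 3, (x + 3)^2.

{M2}: invariant factors (x + 5)^2, (x + 5)^2.

{M3}: invariant factors x - 6, x - 6, (x - 6)^2.

Matrices are similar if and only if their invariant-factor lists agree; the partition into similarity classes is {M1}, {M2}, {M3}.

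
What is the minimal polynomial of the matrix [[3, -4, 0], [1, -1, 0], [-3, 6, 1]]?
The characteristic polynomial factors as (x - 1)^3. The minimal polynomial is ∏(x - λ)^{k_λ} where k_λ is the size of the largest Jordan block at λ.

For λ = 1: rank(A - I) = 1, and the largest Jordan block has size 2 (the smallest k with rank((A - I)^k) = rank((A - I)^(k+1))).

So m_A(x) = (x - 1)^2.

m_A(x) = (x - 1)^2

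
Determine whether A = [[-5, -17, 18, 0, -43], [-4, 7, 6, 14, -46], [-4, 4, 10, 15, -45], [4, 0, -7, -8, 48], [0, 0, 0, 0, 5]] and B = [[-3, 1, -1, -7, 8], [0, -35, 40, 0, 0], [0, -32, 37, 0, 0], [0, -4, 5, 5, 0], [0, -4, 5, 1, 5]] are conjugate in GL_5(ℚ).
Yes.

Two matrices over a field are similar if and only if they have the same invariant factors.

Both A and B have characteristic polynomial (x - 5)^3(x + 3)^2 and minimal polynomial (x - 5)^3(x + 3)^2. Computing further, both have invariant factors (x - 5)^3(x + 3)^2. Hence A and B are similar.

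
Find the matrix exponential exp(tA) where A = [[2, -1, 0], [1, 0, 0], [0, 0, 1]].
e^{tA} = [[(t + 1)*e^{t}, -t*e^{t}, 0], [t*e^{t}, (1 - t)*e^{t}, 0], [0, 0, e^{t}]]

A has Jordan form J = [[1, 1, 0], [0, 1, 0], [0, 0, 1]] with A = PJP^{-1}, so e^{tA} = P e^{tJ} P^{-1}.

For a Jordan block J_k(λ), e^{tJ_k(λ)} = e^{λt} · (I + tN + t^2 N^2/2! + ... + t^{k-1} N^{k-1}/(k-1)!) where N is the nilpotent superdiagonal part.

Assembling the blocks and conjugating back gives the entries of e^{tA} as shown above.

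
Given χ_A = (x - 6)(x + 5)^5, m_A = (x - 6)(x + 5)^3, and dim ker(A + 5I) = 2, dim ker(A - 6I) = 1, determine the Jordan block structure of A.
Jordan blocks: (-5, 3), (-5, 2), (6, 1)

λ = -5: algebraic multiplicity 5 (exponent in χ_A), largest block size 3 (exponent in m_A), 2 blocks (geometric multiplicity). These force block sizes [3, 2].
λ = 6: algebraic multiplicity 1 (exponent in χ_A), largest block size 1 (exponent in m_A), 1 block (geometric multiplicity). This forces block sizes [1].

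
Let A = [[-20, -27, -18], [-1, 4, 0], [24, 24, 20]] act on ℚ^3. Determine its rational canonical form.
The invariant factors of A (the non-unit diagonal entries of the Smith normal form of xI - A over ℚ[x]) are (x - 4)(x^2 + 5), each dividing the next. The characteristic polynomial is their product, (x - 4)(x^2 + 5).

The rational canonical form is the block-diagonal matrix of companion matrices C(f_i):
R = [[0, 0, 20], [1, 0, -5], [0, 1, 4]].

Note the characteristic polynomial does not split into linear factors over ℚ, so A has no Jordan form over ℚ; the rational canonical form exists over any field.

R = [[0, 0, 20], [1, 0, -5], [0, 1, 4]]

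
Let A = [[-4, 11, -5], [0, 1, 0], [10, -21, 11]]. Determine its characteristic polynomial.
χ_A(x) = (x - 6)(x - 1)^2

xI - A = [[x + 4, -11, 5], [0, x - 1, 0], [-10, 21, x - 11]].

Expanding det(xI - A) along the first row:
det(xI - A) = + (x + 4)·det([[x - 1, 0], [21, x - 11]]) - (-11)·det([[0, 0], [-10, x - 11]]) + (5)·det([[0, x - 1], [-10, 21]]).

Evaluating gives χ_A(x) = x^3 - 8x^2 + 13x - 6 = (x - 6)(x - 1)^2.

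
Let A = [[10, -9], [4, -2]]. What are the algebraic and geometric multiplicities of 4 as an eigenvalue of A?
The characteristic polynomial is (x - 4)^2, so the factor x - 4 appears with exponent 2: the algebraic multiplicity is 2.

rank(A - 4I) = 1, so the eigenspace has dimension 2 - 1 = 1: the geometric multiplicity is 1.

Since 1 < 2, A is not diagonalizable.

algebraic multiplicity 2, geometric multiplicity 1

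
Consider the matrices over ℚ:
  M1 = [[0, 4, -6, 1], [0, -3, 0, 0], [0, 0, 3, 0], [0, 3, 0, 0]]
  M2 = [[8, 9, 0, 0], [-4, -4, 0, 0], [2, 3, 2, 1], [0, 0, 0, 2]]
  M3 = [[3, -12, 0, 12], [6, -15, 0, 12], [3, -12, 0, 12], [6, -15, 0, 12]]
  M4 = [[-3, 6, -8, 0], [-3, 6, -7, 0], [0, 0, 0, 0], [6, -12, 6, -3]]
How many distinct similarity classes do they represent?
3 classes: {M1, M4}, {M2}, {M3}

Characteristic polynomials: χ_{M1} = x^2(x - 3)(x + 3), χ_{M2} = (x - 2)^4, χ_{M3} = x^2(x - 3)(x + 3), χ_{M4} = x^2(x - 3)(x + 3).

{M1, M4}: invariant factors x^2(x - 3)(x + 3).

{M2}: invariant factors (x - 2)^2, (x - 2)^2.

{M3}: invariant factors x, x(x - 3)(x + 3).

Matrices are similar if and only if their invariant-factor lists agree; the partition into similarity classes is {M1, M4}, {M2}, {M3}.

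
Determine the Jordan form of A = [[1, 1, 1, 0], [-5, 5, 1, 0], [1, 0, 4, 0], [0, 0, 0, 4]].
J = [[3, 1, 0, 0], [0, 3, 0, 0], [0, 0, 4, 0], [0, 0, 0, 4]]

The characteristic polynomial is det(xI - A) = (x - 4)^2(x - 3)^2, so the eigenvalues are 3 (algebraic multiplicity 2), 4 (algebraic multiplicity 2).

For λ = 3: rank(A - 3I) = 3, rank((A - 3I)^2) = 2. The eigenspace has dimension 4 - 3 = 1, so there is 1 Jordan block; the rank sequence gives block sizes [2].

For λ = 4: rank(A - 4I) = 2. The eigenspace has dimension 4 - 2 = 2, so there are 2 Jordan blocks; the rank sequence gives block sizes [1, 1].

Assembling the blocks gives the Jordan form J above.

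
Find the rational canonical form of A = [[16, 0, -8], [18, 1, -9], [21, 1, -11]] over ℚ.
R = [[0, 0, -8], [1, 0, -6], [0, 1, 6]]

The invariant factors of A (the non-unit diagonal entries of the Smith normal form of xI - A over ℚ[x]) are (x - 4)(x^2 - 2x - 2), each dividing the next. The characteristic polynomial is their product, (x - 4)(x^2 - 2x - 2).

The rational canonical form is the block-diagonal matrix of companion matrices C(f_i):
R = [[0, 0, -8], [1, 0, -6], [0, 1, 6]].

Note the characteristic polynomial does not split into linear factors over ℚ, so A has no Jordan form over ℚ; the rational canonical form exists over any field.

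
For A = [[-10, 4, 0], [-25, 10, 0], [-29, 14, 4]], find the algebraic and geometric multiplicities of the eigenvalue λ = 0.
algebraic multiplicity 2, geometric multiplicity 1

The characteristic polynomial is x^2(x - 4), so the factor x appears with exponent 2: the algebraic multiplicity is 2.

rank(A) = 2, so the eigenspace has dimension 3 - 2 = 1: the geometric multiplicity is 1.

Since 1 < 2, A is not diagonalizable.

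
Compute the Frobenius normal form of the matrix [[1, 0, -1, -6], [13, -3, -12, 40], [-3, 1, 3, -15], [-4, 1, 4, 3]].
The invariant factors of A (the non-unit diagonal entries of the Smith normal form of xI - A over ℚ[x]) are (x - 4)(x^3 - x + 3), each dividing the next. The characteristic polynomial is their product, (x - 4)(x^3 - x + 3).

The rational canonical form is the block-diagonal matrix of companion matrices C(f_i):
R = [[0, 0, 0, 12], [1, 0, 0, -7], [0, 1, 0, 1], [0, 0, 1, 4]].

Note the characteristic polynomial does not split into linear factors over ℚ, so A has no Jordan form over ℚ; the rational canonical form exists over any field.

R = [[0, 0, 0, 12], [1, 0, 0, -7], [0, 1, 0, 1], [0, 0, 1, 4]]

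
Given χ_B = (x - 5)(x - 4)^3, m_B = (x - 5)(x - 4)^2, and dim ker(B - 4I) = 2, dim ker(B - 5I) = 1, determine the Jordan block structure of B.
Jordan blocks: (4, 2), (4, 1), (5, 1)

λ = 4: algebraic multiplicity 3 (exponent in χ_B), largest block size 2 (exponent in m_B), 2 blocks (geometric multiplicity). These force block sizes [2, 1].
λ = 5: algebraic multiplicity 1 (exponent in χ_B), largest block size 1 (exponent in m_B), 1 block (geometric multiplicity). This forces block sizes [1].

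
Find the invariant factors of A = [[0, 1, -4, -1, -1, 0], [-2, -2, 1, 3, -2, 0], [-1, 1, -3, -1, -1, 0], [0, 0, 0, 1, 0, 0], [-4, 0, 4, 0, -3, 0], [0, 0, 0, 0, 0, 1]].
The Jordan structure of A has elementary divisors (x + 3)^3, (x - 1), (x - 1), (x - 1). Arranging the block sizes at each eigenvalue in decreasing order and taking row products gives the invariant factors.

Invariant factors (smallest first, each dividing the next): x - 1, x - 1, (x - 1)(x + 3)^3.

Check: the last factor (x - 1)(x + 3)^3 is the minimal polynomial, and the product (x - 1)^3(x + 3)^3 is the characteristic polynomial.

x - 1, x - 1, (x - 1)(x + 3)^3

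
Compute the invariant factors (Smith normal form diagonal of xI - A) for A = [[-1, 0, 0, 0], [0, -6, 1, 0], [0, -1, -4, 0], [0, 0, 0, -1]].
The Jordan structure of A has elementary divisors (x + 5)^2, (x + 1), (x + 1). Arranging the block sizes at each eigenvalue in decreasing order and taking row products gives the invariant factors.

Invariant factors (smallest first, each dividing the next): x + 1, (x + 1)(x + 5)^2.

Check: the last factor (x + 1)(x + 5)^2 is the minimal polynomial, and the product (x + 1)^2(x + 5)^2 is the characteristic polynomial.

x + 1, (x + 1)(x + 5)^2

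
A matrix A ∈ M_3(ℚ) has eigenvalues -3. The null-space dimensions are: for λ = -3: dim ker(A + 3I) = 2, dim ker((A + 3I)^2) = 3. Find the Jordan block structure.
Jordan blocks: (-3, 2), (-3, 1)

λ = -3: successive nullity increments [2, 1] count blocks of size ≥ k; block sizes are [2, 1].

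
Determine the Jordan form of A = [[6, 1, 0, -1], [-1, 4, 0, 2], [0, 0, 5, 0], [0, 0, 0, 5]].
The characteristic polynomial is det(xI - A) = (x - 5)^4, so the eigenvalues are 5 (algebraic multiplicity 4).

For λ = 5: rank(A - 5I) = 2, rank((A - 5I)^2) = 1, rank((A - 5I)^3) = 0. The eigenspace has dimension 4 - 2 = 2, so there are 2 Jordan blocks; the rank sequence gives block sizes [3, 1].

Assembling the blocks gives the Jordan form J above.

J = [[5, 1, 0, 0], [0, 5, 1, 0], [0, 0, 5, 0], [0, 0, 0, 5]]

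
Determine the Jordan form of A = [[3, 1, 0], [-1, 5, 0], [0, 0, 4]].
J = [[4, 1, 0], [0, 4, 0], [0, 0, 4]]

The characteristic polynomial is det(xI - A) = (x - 4)^3, so the eigenvalues are 4 (algebraic multiplicity 3).

For λ = 4: rank(A - 4I) = 1, rank((A - 4I)^2) = 0. The eigenspace has dimension 3 - 1 = 2, so there are 2 Jordan blocks; the rank sequence gives block sizes [2, 1].

Assembling the blocks gives the Jordan form J above.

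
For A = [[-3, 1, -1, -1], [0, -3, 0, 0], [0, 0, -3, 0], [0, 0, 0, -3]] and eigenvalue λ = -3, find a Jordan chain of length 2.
We seek v_1 ∈ ker((A + 3I)^2) \ ker(A + 3I), then set v_{i+1} = (A + 3I) v_i.

One such chain is v_1 = [[-2, 1, 0, 0]]^T, v_2 = [[1, 0, 0, 0]]^T. Check: (A + 3I) v_2 = [[0, 0, 0, 0]]^T = 0.

v_1 = [[-2, 1, 0, 0]]^T, v_2 = [[1, 0, 0, 0]]^T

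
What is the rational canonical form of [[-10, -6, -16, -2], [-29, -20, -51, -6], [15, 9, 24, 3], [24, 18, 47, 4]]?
R = [[0, 0, 0, 0], [1, 0, 0, 8], [0, 1, 0, 4], [0, 0, 1, -2]]

The invariant factors of A (the non-unit diagonal entries of the Smith normal form of xI - A over ℚ[x]) are x(x - 2)(x + 2)^2, each dividing the next. The characteristic polynomial is their product, x(x - 2)(x + 2)^2.

The rational canonical form is the block-diagonal matrix of companion matrices C(f_i):
R = [[0, 0, 0, 0], [1, 0, 0, 8], [0, 1, 0, 4], [0, 0, 1, -2]].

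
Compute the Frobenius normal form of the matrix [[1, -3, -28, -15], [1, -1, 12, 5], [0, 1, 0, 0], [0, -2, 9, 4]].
R = [[0, 0, 0, -20], [1, 0, 0, 5], [0, 1, 0, 0], [0, 0, 1, 4]]

The invariant factors of A (the non-unit diagonal entries of the Smith normal form of xI - A over ℚ[x]) are (x - 4)(x^3 - 5), each dividing the next. The characteristic polynomial is their product, (x - 4)(x^3 - 5).

The rational canonical form is the block-diagonal matrix of companion matrices C(f_i):
R = [[0, 0, 0, -20], [1, 0, 0, 5], [0, 1, 0, 0], [0, 0, 1, 4]].

Note the characteristic polynomial does not split into linear factors over ℚ, so A has no Jordan form over ℚ; the rational canonical form exists over any field.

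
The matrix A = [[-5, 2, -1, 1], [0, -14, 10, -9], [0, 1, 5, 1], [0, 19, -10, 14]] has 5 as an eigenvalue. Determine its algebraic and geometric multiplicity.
algebraic multiplicity 2, geometric multiplicity 1

The characteristic polynomial is (x - 5)^2(x + 5)^2, so the factor x - 5 appears with exponent 2: the algebraic multiplicity is 2.

rank(A - 5I) = 3, so the eigenspace has dimension 4 - 3 = 1: the geometric multiplicity is 1.

Since 1 < 2, A is not diagonalizable.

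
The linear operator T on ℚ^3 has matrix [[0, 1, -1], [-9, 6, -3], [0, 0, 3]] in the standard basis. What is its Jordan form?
The characteristic polynomial is det(xI - A) = (x - 3)^3, so the eigenvalues are 3 (algebraic multiplicity 3).

For λ = 3: rank(A - 3I) = 1, rank((A - 3I)^2) = 0. The eigenspace has dimension 3 - 1 = 2, so there are 2 Jordan blocks; the rank sequence gives block sizes [2, 1].

Assembling the blocks gives the Jordan form J above.

J = [[3, 1, 0], [0, 3, 0], [0, 0, 3]]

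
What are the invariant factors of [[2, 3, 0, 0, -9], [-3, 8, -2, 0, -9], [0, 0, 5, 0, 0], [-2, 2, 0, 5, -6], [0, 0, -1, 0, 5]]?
x - 5, x - 5, (x - 5)^3

The Jordan structure of A has elementary divisors (x - 5)^3, (x - 5), (x - 5). Arranging the block sizes at each eigenvalue in decreasing order and taking row products gives the invariant factors.

Invariant factors (smallest first, each dividing the next): x - 5, x - 5, (x - 5)^3.

Check: the last factor (x - 5)^3 is the minimal polynomial, and the product (x - 5)^5 is the characteristic polynomial.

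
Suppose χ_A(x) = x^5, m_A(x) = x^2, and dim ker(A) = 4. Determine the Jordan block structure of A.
λ = 0: algebraic multiplicity 5 (exponent in χ_A), largest block size 2 (exponent in m_A), 4 blocks (geometric multiplicity). These force block sizes [2, 1, 1, 1].

Jordan blocks: (0, 2), (0, 1), (0, 1), (0, 1)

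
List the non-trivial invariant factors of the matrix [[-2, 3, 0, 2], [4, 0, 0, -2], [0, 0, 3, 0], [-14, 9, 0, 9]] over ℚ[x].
The Jordan structure of A has elementary divisors (x - 2)^2, (x - 3), (x - 3). Arranging the block sizes at each eigenvalue in decreasing order and taking row products gives the invariant factors.

Invariant factors (smallest first, each dividing the next): x - 3, (x - 3)(x - 2)^2.

Check: the last factor (x - 3)(x - 2)^2 is the minimal polynomial, and the product (x - 3)^2(x - 2)^2 is the characteristic polynomial.

x - 3, (x - 3)(x - 2)^2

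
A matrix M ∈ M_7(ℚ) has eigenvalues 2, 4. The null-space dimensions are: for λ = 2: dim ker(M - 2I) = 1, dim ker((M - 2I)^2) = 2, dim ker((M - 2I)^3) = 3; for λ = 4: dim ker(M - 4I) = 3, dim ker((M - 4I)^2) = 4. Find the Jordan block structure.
λ = 2: successive nullity increments [1, 1, 1] count blocks of size ≥ k; block sizes are [3].
λ = 4: successive nullity increments [3, 1] count blocks of size ≥ k; block sizes are [2, 1, 1].

Jordan blocks: (2, 3), (4, 2), (4, 1), (4, 1)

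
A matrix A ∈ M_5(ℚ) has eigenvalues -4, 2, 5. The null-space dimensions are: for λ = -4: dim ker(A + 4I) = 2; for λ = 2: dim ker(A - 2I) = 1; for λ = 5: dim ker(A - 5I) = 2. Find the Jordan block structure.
Jordan blocks: (-4, 1), (-4, 1), (2, 1), (5, 1), (5, 1)

λ = -4: successive nullity increments [2] count blocks of size ≥ k; block sizes are [1, 1].
λ = 2: successive nullity increments [1] count blocks of size ≥ k; block sizes are [1].
λ = 5: successive nullity increments [2] count blocks of size ≥ k; block sizes are [1, 1].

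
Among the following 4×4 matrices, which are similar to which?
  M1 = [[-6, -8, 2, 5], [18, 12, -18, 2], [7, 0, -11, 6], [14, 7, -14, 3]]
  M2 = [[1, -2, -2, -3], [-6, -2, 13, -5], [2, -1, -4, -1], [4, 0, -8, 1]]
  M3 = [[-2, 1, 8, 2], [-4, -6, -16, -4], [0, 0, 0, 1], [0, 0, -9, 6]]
2 classes: {M1, M3}, {M2}

Characteristic polynomials: χ_{M1} = (x - 3)^2(x + 4)^2, χ_{M2} = (x + 1)^4, χ_{M3} = (x - 3)^2(x + 4)^2.

{M1, M3}: invariant factors (x - 3)^2(x + 4)^2.

{M2}: invariant factors (x + 1)^2, (x + 1)^2.

Matrices are similar if and only if their invariant-factor lists agree; the partition into similarity classes is {M1, M3}, {M2}.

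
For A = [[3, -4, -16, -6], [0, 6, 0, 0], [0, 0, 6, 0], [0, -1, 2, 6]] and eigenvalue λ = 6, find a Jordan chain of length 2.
v_1 = [[-2, 1, 1, -2]]^T, v_2 = [[-2, 0, 0, 1]]^T

We seek v_1 ∈ ker((A - 6I)^2) \ ker(A - 6I), then set v_{i+1} = (A - 6I) v_i.

One such chain is v_1 = [[-2, 1, 1, -2]]^T, v_2 = [[-2, 0, 0, 1]]^T. Check: (A - 6I) v_2 = [[0, 0, 0, 0]]^T = 0.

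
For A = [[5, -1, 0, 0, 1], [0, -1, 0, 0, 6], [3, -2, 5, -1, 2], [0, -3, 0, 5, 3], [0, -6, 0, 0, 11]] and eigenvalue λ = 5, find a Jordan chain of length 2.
v_1 = [[1, 2, -1, 1, 1]]^T, v_2 = [[-1, -6, 0, -3, -6]]^T

We seek v_1 ∈ ker((A - 5I)^2) \ ker(A - 5I), then set v_{i+1} = (A - 5I) v_i.

One such chain is v_1 = [[1, 2, -1, 1, 1]]^T, v_2 = [[-1, -6, 0, -3, -6]]^T. Check: (A - 5I) v_2 = [[0, 0, 0, 0, 0]]^T = 0.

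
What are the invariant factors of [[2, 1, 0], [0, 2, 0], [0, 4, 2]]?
The Jordan structure of A has elementary divisors (x - 2)^2, (x - 2). Arranging the block sizes at each eigenvalue in decreasing order and taking row products gives the invariant factors.

Invariant factors (smallest first, each dividing the next): x - 2, (x - 2)^2.

Check: the last factor (x - 2)^2 is the minimal polynomial, and the product (x - 2)^3 is the characteristic polynomial.

x - 2, (x - 2)^2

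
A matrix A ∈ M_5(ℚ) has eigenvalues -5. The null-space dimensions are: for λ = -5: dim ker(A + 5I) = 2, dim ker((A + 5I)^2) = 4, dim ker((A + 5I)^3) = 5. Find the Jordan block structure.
Jordan blocks: (-5, 3), (-5, 2)

λ = -5: successive nullity increments [2, 2, 1] count blocks of size ≥ k; block sizes are [3, 2].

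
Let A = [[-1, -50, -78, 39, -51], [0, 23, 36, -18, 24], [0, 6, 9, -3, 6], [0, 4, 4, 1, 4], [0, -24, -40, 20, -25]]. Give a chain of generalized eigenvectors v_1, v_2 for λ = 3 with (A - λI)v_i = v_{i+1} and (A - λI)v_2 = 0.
We seek v_1 ∈ ker((A - 3I)^2) \ ker(A - 3I), then set v_{i+1} = (A - 3I) v_i.

One such chain is v_1 = [[0, 0, 0, 1, 1]]^T, v_2 = [[-12, 6, 3, 2, -8]]^T. Check: (A - 3I) v_2 = [[0, 0, 0, 0, 0]]^T = 0.

v_1 = [[0, 0, 0, 1, 1]]^T, v_2 = [[-12, 6, 3, 2, -8]]^T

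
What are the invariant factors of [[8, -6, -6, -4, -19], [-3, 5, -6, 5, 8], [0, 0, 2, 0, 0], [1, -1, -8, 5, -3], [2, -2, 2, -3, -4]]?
The Jordan structure of A has elementary divisors (x - 2)^2, (x - 2), (x - 5)^2. Arranging the block sizes at each eigenvalue in decreasing order and taking row products gives the invariant factors.

Invariant factors (smallest first, each dividing the next): x - 2, (x - 5)^2(x - 2)^2.

Check: the last factor (x - 5)^2(x - 2)^2 is the minimal polynomial, and the product (x - 5)^2(x - 2)^3 is the characteristic polynomial.

x - 2, (x - 5)^2(x - 2)^2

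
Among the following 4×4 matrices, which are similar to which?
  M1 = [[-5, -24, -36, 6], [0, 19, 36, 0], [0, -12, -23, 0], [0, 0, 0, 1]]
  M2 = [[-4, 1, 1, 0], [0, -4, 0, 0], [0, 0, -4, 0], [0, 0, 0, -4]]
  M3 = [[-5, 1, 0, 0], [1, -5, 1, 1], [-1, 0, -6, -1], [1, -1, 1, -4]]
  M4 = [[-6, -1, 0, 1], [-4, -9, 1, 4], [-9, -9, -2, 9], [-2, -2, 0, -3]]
3 classes: {M1}, {M2}, {M3, M4}

Characteristic polynomials: χ_{M1} = (x - 1)^2(x + 5)^2, χ_{M2} = (x + 4)^4, χ_{M3} = (x + 5)^4, χ_{M4} = (x + 5)^4.

{M1}: invariant factors (x - 1)(x + 5), (x - 1)(x + 5).

{M2}: invariant factors x + 4, x + 4, (x + 4)^2.

{M3, M4}: invariant factors x + 5, (x + 5)^3.

Matrices are similar if and only if their invariant-factor lists agree; the partition into similarity classes is {M1}, {M2}, {M3, M4}.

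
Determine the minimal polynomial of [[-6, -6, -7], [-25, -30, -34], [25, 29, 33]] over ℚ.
The characteristic polynomial factors as (x + 1)^3. The minimal polynomial is ∏(x - λ)^{k_λ} where k_λ is the size of the largest Jordan block at λ.

For λ = -1: rank(A + I) = 2, and the largest Jordan block has size 3 (the smallest k with rank((A + I)^k) = rank((A + I)^(k+1))).

So m_A(x) = (x + 1)^3.

m_A(x) = (x + 1)^3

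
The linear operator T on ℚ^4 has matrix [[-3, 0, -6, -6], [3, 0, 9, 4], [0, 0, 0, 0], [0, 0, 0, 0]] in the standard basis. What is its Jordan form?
The characteristic polynomial is det(xI - A) = x^3(x + 3), so the eigenvalues are -3 (algebraic multiplicity 1), 0 (algebraic multiplicity 3).

For λ = -3: algebraic multiplicity 1 gives one 1×1 block.

For λ = 0: rank(A) = 2, rank(A^2) = 1. The eigenspace has dimension 4 - 2 = 2, so there are 2 Jordan blocks; the rank sequence gives block sizes [2, 1].

Assembling the blocks gives the Jordan form J above.

J = [[-3, 0, 0, 0], [0, 0, 1, 0], [0, 0, 0, 0], [0, 0, 0, 0]]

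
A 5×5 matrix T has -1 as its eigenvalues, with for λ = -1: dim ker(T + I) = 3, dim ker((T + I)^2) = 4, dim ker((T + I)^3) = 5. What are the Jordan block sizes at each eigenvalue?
Jordan blocks: (-1, 3), (-1, 1), (-1, 1)

λ = -1: successive nullity increments [3, 1, 1] count blocks of size ≥ k; block sizes are [3, 1, 1].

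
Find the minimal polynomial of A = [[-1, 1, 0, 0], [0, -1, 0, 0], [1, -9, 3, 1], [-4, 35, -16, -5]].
m_A(x) = (x + 1)^2

The characteristic polynomial factors as (x + 1)^4. The minimal polynomial is ∏(x - λ)^{k_λ} where k_λ is the size of the largest Jordan block at λ.

For λ = -1: rank(A + I) = 2, and the largest Jordan block has size 2 (the smallest k with rank((A + I)^k) = rank((A + I)^(k+1))).

So m_A(x) = (x + 1)^2.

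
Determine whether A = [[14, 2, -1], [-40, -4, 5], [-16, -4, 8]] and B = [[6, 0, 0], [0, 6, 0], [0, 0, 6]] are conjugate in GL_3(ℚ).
No.

Both have characteristic polynomial (x - 6)^3, but the minimal polynomial of A is (x - 6)^2 while the minimal polynomial of B is x - 6. The minimal polynomial is a similarity invariant, so A and B are not similar.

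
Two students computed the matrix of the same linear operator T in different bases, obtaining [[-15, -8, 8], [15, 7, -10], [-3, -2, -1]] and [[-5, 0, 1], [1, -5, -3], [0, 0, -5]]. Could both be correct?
No.

trace(A) = -9 but trace(B) = -15. The trace is a similarity invariant, so A and B are not similar.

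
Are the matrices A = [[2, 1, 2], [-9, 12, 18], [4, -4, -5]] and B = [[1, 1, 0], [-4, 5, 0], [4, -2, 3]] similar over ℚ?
Yes.

Two matrices over a field are similar if and only if they have the same invariant factors.

Both A and B have characteristic polynomial (x - 3)^3 and minimal polynomial (x - 3)^2. Computing further, both have invariant factors x - 3, (x - 3)^2. Hence A and B are similar.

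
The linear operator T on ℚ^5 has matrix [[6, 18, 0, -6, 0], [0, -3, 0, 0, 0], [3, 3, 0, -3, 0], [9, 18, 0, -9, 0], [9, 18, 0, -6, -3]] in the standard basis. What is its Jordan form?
The characteristic polynomial is det(xI - A) = x^2(x + 3)^3, so the eigenvalues are -3 (algebraic multiplicity 3), 0 (algebraic multiplicity 2).

For λ = -3: rank(A + 3I) = 2. The eigenspace has dimension 5 - 2 = 3, so there are 3 Jordan blocks; the rank sequence gives block sizes [1, 1, 1].

For λ = 0: rank(A) = 3. The eigenspace has dimension 5 - 3 = 2, so there are 2 Jordan blocks; the rank sequence gives block sizes [1, 1].

Assembling the blocks gives the Jordan form J above.

J = [[-3, 0, 0, 0, 0], [0, -3, 0, 0, 0], [0, 0, -3, 0, 0], [0, 0, 0, 0, 0], [0, 0, 0, 0, 0]]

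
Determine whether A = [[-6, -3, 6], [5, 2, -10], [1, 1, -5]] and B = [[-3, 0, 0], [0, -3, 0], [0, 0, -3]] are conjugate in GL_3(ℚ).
Both have characteristic polynomial (x + 3)^3, but the minimal polynomial of A is (x + 3)^2 while the minimal polynomial of B is x + 3. The minimal polynomial is a similarity invariant, so A and B are not similar.

No.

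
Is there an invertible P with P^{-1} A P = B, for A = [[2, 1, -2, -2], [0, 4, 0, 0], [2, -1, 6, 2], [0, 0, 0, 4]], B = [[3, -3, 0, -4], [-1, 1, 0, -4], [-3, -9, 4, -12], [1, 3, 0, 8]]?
Two matrices over a field are similar if and only if they have the same invariant factors.

Both A and B have characteristic polynomial (x - 4)^4 and minimal polynomial (x - 4)^2. Computing further, both have invariant factors x - 4, x - 4, (x - 4)^2. Hence A and B are similar.

Yes.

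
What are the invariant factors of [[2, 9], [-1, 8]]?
(x - 5)^2

The Jordan structure of A has elementary divisors (x - 5)^2. Arranging the block sizes at each eigenvalue in decreasing order and taking row products gives the invariant factors.

Invariant factors (smallest first, each dividing the next): (x - 5)^2.

Check: the last factor (x - 5)^2 is the minimal polynomial, and the product (x - 5)^2 is the characteristic polynomial.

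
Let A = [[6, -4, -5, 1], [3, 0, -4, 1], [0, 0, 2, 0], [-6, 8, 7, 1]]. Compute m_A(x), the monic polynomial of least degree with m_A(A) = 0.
The characteristic polynomial factors as (x - 3)(x - 2)^3. The minimal polynomial is ∏(x - λ)^{k_λ} where k_λ is the size of the largest Jordan block at λ.

For λ = 2: rank(A - 2I) = 2, and the largest Jordan block has size 2 (the smallest k with rank((A - 2I)^k) = rank((A - 2I)^(k+1))).
For λ = 3: rank(A - 3I) = 3, and the largest Jordan block has size 1 (the smallest k with rank((A - 3I)^k) = rank((A - 3I)^(k+1))).

So m_A(x) = (x - 3)(x - 2)^2.

m_A(x) = (x - 3)(x - 2)^2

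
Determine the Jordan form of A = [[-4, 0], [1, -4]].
J = [[-4, 1], [0, -4]]

The characteristic polynomial is det(xI - A) = (x + 4)^2, so the eigenvalues are -4 (algebraic multiplicity 2).

For λ = -4: rank(A + 4I) = 1, rank((A + 4I)^2) = 0. The eigenspace has dimension 2 - 1 = 1, so there is 1 Jordan block; the rank sequence gives block sizes [2].

Assembling the blocks gives the Jordan form J above.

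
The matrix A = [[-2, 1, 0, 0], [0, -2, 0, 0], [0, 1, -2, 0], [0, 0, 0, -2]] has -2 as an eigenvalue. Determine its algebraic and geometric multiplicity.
algebraic multiplicity 4, geometric multiplicity 3

The characteristic polynomial is (x + 2)^4, so the factor x + 2 appears with exponent 4: the algebraic multiplicity is 4.

rank(A + 2I) = 1, so the eigenspace has dimension 4 - 1 = 3: the geometric multiplicity is 3.

Since 3 < 4, A is not diagonalizable.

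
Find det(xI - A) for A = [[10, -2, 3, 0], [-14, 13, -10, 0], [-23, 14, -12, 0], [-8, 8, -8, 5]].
χ_A(x) = (x - 5)^3(x - 1)

xI - A = [[x - 10, 2, -3, 0], [14, x - 13, 10, 0], [23, -14, x + 12, 0], [8, -8, 8, x - 5]].

Expanding det(xI - A) along the first row:
det(xI - A) = + (x - 10)·det([[x - 13, 10, 0], [-14, x + 12, 0], [-8, 8, x - 5]]) - (2)·det([[14, 10, 0], [23, x + 12, 0], [8, 8, x - 5]]) + (-3)·det([[14, x - 13, 0], [23, -14, 0], [8, -8, x - 5]]) - (0)·det([[14, x - 13, 10], [23, -14, x + 12], [8, -8, 8]]).

Evaluating gives χ_A(x) = x^4 - 16x^3 + 90x^2 - 200x + 125 = (x - 5)^3(x - 1).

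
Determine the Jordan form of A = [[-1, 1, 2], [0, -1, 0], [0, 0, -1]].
The characteristic polynomial is det(xI - A) = (x + 1)^3, so the eigenvalues are -1 (algebraic multiplicity 3).

For λ = -1: rank(A + I) = 1, rank((A + I)^2) = 0. The eigenspace has dimension 3 - 1 = 2, so there are 2 Jordan blocks; the rank sequence gives block sizes [2, 1].

Assembling the blocks gives the Jordan form J above.

J = [[-1, 1, 0], [0, -1, 0], [0, 0, -1]]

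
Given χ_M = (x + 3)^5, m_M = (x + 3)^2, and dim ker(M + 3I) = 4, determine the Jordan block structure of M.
Jordan blocks: (-3, 2), (-3, 1), (-3, 1), (-3, 1)

λ = -3: algebraic multiplicity 5 (exponent in χ_M), largest block size 2 (exponent in m_M), 4 blocks (geometric multiplicity). These force block sizes [2, 1, 1, 1].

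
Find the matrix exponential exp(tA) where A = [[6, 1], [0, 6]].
A has Jordan form J = [[6, 1], [0, 6]] with A = PJP^{-1}, so e^{tA} = P e^{tJ} P^{-1}.

For a Jordan block J_k(λ), e^{tJ_k(λ)} = e^{λt} · (I + tN + t^2 N^2/2! + ... + t^{k-1} N^{k-1}/(k-1)!) where N is the nilpotent superdiagonal part.

Assembling the blocks and conjugating back gives the entries of e^{tA} as shown above.

e^{tA} = [[e^{6*t}, t*e^{6*t}], [0, e^{6*t}]]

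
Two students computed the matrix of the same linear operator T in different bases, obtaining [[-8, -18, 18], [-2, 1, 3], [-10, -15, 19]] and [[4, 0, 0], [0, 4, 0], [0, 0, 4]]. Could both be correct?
Both have characteristic polynomial (x - 4)^3, but the minimal polynomial of A is (x - 4)^2 while the minimal polynomial of B is x - 4. The minimal polynomial is a similarity invariant, so A and B are not similar.

No.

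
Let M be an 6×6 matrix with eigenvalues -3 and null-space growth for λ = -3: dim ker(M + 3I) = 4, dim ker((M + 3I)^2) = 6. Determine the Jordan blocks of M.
Jordan blocks: (-3, 2), (-3, 2), (-3, 1), (-3, 1)

λ = -3: successive nullity increments [4, 2] count blocks of size ≥ k; block sizes are [2, 2, 1, 1].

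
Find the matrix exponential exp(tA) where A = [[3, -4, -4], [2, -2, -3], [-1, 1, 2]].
A has Jordan form J = [[1, 1, 0], [0, 1, 1], [0, 0, 1]] with A = PJP^{-1}, so e^{tA} = P e^{tJ} P^{-1}.

For a Jordan block J_k(λ), e^{tJ_k(λ)} = e^{λt} · (I + tN + t^2 N^2/2! + ... + t^{k-1} N^{k-1}/(k-1)!) where N is the nilpotent superdiagonal part.

Assembling the blocks and conjugating back gives the entries of e^{tA} as shown above.

e^{tA} = [[(2*t + 1)*e^{t}, -4*t*e^{t}, -4*t*e^{t}], [t*(t + 4)*e^{t}/2, (-t^2 - 3*t + 1)*e^{t}, t*(-t - 3)*e^{t}], [t*(-t - 2)*e^{t}/2, t*(t + 1)*e^{t}, (t^2 + t + 1)*e^{t}]]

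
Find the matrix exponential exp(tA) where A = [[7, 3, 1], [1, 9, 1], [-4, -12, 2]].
A has Jordan form J = [[6, 1, 0], [0, 6, 0], [0, 0, 6]] with A = PJP^{-1}, so e^{tA} = P e^{tJ} P^{-1}.

For a Jordan block J_k(λ), e^{tJ_k(λ)} = e^{λt} · (I + tN + t^2 N^2/2! + ... + t^{k-1} N^{k-1}/(k-1)!) where N is the nilpotent superdiagonal part.

Assembling the blocks and conjugating back gives the entries of e^{tA} as shown above.

e^{tA} = [[(t + 1)*e^{6*t}, 3*t*e^{6*t}, t*e^{6*t}], [t*e^{6*t}, (3*t + 1)*e^{6*t}, t*e^{6*t}], [-4*t*e^{6*t}, -12*t*e^{6*t}, (1 - 4*t)*e^{6*t}]]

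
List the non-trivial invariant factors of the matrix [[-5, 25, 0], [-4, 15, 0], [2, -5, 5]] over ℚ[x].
The Jordan structure of A has elementary divisors (x - 5)^2, (x - 5). Arranging the block sizes at each eigenvalue in decreasing order and taking row products gives the invariant factors.

Invariant factors (smallest first, each dividing the next): x - 5, (x - 5)^2.

Check: the last factor (x - 5)^2 is the minimal polynomial, and the product (x - 5)^3 is the characteristic polynomial.

x - 5, (x - 5)^2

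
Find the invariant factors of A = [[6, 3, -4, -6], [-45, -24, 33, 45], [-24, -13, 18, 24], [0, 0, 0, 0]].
The Jordan structure of A has elementary divisors x^3, x. Arranging the block sizes at each eigenvalue in decreasing order and taking row products gives the invariant factors.

Invariant factors (smallest first, each dividing the next): x, x^3.

Check: the last factor x^3 is the minimal polynomial, and the product x^4 is the characteristic polynomial.

x, x^3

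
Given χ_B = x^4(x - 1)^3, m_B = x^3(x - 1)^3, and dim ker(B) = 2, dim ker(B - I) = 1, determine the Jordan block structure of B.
λ = 0: algebraic multiplicity 4 (exponent in χ_B), largest block size 3 (exponent in m_B), 2 blocks (geometric multiplicity). These force block sizes [3, 1].
λ = 1: algebraic multiplicity 3 (exponent in χ_B), largest block size 3 (exponent in m_B), 1 block (geometric multiplicity). This forces block sizes [3].

Jordan blocks: (0, 3), (0, 1), (1, 3)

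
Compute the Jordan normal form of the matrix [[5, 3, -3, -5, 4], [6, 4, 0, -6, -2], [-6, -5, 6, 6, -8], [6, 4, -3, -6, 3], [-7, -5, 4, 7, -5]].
The characteristic polynomial is det(xI - A) = x^3(x - 2)^2, so the eigenvalues are 0 (algebraic multiplicity 3), 2 (algebraic multiplicity 2).

For λ = 0: rank(A) = 4, rank(A^2) = 3, rank(A^3) = 2. The eigenspace has dimension 5 - 4 = 1, so there is 1 Jordan block; the rank sequence gives block sizes [3].

For λ = 2: rank(A - 2I) = 4, rank((A - 2I)^2) = 3. The eigenspace has dimension 5 - 4 = 1, so there is 1 Jordan block; the rank sequence gives block sizes [2].

Assembling the blocks gives the Jordan form J above.

J = [[0, 1, 0, 0, 0], [0, 0, 1, 0, 0], [0, 0, 0, 0, 0], [0, 0, 0, 2, 1], [0, 0, 0, 0, 2]]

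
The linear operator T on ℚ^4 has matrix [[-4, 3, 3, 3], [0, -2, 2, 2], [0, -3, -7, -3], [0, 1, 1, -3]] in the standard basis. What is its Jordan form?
J = [[-4, 1, 0, 0], [0, -4, 0, 0], [0, 0, -4, 0], [0, 0, 0, -4]]

The characteristic polynomial is det(xI - A) = (x + 4)^4, so the eigenvalues are -4 (algebraic multiplicity 4).

For λ = -4: rank(A + 4I) = 1, rank((A + 4I)^2) = 0. The eigenspace has dimension 4 - 1 = 3, so there are 3 Jordan blocks; the rank sequence gives block sizes [2, 1, 1].

Assembling the blocks gives the Jordan form J above.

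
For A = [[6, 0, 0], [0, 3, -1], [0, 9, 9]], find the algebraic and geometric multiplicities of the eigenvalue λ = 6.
algebraic multiplicity 3, geometric multiplicity 2

The characteristic polynomial is (x - 6)^3, so the factor x - 6 appears with exponent 3: the algebraic multiplicity is 3.

rank(A - 6I) = 1, so the eigenspace has dimension 3 - 1 = 2: the geometric multiplicity is 2.

Since 2 < 3, A is not diagonalizable.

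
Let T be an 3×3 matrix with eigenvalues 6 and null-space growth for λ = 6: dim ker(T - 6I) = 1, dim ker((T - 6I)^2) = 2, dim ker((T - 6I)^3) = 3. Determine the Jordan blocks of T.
Jordan blocks: (6, 3)

λ = 6: successive nullity increments [1, 1, 1] count blocks of size ≥ k; block sizes are [3].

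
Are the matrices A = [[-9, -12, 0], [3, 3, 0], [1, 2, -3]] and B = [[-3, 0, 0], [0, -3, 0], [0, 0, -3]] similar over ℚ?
No.

Both have characteristic polynomial (x + 3)^3, but the minimal polynomial of A is (x + 3)^2 while the minimal polynomial of B is x + 3. The minimal polynomial is a similarity invariant, so A and B are not similar.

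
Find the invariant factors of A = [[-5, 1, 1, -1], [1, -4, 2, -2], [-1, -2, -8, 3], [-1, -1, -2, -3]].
x + 5, (x + 5)^3

The Jordan structure of A has elementary divisors (x + 5)^3, (x + 5). Arranging the block sizes at each eigenvalue in decreasing order and taking row products gives the invariant factors.

Invariant factors (smallest first, each dividing the next): x + 5, (x + 5)^3.

Check: the last factor (x + 5)^3 is the minimal polynomial, and the product (x + 5)^4 is the characteristic polynomial.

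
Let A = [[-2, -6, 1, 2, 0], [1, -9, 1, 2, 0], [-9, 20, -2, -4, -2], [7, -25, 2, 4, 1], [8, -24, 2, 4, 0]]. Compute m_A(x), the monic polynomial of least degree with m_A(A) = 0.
m_A(x) = x^2(x + 3)^2

The characteristic polynomial factors as x^2(x + 3)^3. The minimal polynomial is ∏(x - λ)^{k_λ} where k_λ is the size of the largest Jordan block at λ.

For λ = -3: rank(A + 3I) = 3, and the largest Jordan block has size 2 (the smallest k with rank((A + 3I)^k) = rank((A + 3I)^(k+1))).
For λ = 0: rank(A) = 4, and the largest Jordan block has size 2 (the smallest k with rank(A^k) = rank(A^(k+1))).

So m_A(x) = x^2(x + 3)^2.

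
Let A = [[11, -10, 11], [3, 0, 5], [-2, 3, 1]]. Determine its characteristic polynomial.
χ_A(x) = (x - 4)^3

xI - A = [[x - 11, 10, -11], [-3, x, -5], [2, -3, x - 1]].

Expanding det(xI - A) along the first row:
det(xI - A) = + (x - 11)·det([[x, -5], [-3, x - 1]]) - (10)·det([[-3, -5], [2, x - 1]]) + (-11)·det([[-3, x], [2, -3]]).

Evaluating gives χ_A(x) = x^3 - 12x^2 + 48x - 64 = (x - 4)^3.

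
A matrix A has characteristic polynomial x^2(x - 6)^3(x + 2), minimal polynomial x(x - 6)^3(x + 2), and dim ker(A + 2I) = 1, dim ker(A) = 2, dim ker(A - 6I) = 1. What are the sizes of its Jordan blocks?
Jordan blocks: (-2, 1), (0, 1), (0, 1), (6, 3)

λ = -2: algebraic multiplicity 1 (exponent in χ_A), largest block size 1 (exponent in m_A), 1 block (geometric multiplicity). This forces block sizes [1].
λ = 0: algebraic multiplicity 2 (exponent in χ_A), largest block size 1 (exponent in m_A), 2 blocks (geometric multiplicity). These force block sizes [1, 1].
λ = 6: algebraic multiplicity 3 (exponent in χ_A), largest block size 3 (exponent in m_A), 1 block (geometric multiplicity). This forces block sizes [3].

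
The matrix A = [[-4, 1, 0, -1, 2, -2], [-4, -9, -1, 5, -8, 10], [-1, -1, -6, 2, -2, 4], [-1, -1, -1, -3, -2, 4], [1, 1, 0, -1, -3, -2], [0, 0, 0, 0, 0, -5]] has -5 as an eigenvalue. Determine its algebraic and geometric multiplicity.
algebraic multiplicity 6, geometric multiplicity 4

The characteristic polynomial is (x + 5)^6, so the factor x + 5 appears with exponent 6: the algebraic multiplicity is 6.

rank(A + 5I) = 2, so the eigenspace has dimension 6 - 2 = 4: the geometric multiplicity is 4.

Since 4 < 6, A is not diagonalizable.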